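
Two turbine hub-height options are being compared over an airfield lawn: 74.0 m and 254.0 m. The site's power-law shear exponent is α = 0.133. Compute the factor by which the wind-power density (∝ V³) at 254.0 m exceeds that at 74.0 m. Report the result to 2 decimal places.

Speed ratio: V_B/V_A = (z_B/z_A)^α = (254.0/74.0)^0.133 = (3.4324)^0.133 = 1.17824
Power-density ratio: P_B/P_A = (V_B/V_A)³ = (1.17824)³ = 1.63571

1.64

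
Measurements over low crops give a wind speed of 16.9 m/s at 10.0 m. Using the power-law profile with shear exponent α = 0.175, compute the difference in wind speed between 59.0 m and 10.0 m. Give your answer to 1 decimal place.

Power law: V₂ = V₁ · (z₂/z₁)^α = 16.9 × (5.9000)^0.175 = 23.0561 m/s
ΔV = 23.0561 − 16.9 = 6.1561 m/s

6.2 m/s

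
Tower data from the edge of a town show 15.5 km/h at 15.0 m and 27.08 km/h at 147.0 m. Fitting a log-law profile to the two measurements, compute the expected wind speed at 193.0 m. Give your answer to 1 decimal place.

28.5 km/h

Log law: V ∝ ln(z/z₀). From the pair, with r = V₁/V₂ = 0.57238,
ln z₀ = (ln z₁ − r·ln z₂)/(1 − r) = (2.7081 − 0.57238×4.9904)/0.42762 = -0.3470 → z₀ = 0.7068 m
V₃ = V₁ · ln(z₃/z₀)/ln(z₁/z₀) = 15.5 × 5.6096/3.0550 = 28.4613 km/h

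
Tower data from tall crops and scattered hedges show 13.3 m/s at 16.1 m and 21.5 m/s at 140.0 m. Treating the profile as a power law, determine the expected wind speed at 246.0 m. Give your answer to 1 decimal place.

24.4 m/s

First find α: α = ln(V₂/V₁)/ln(z₂/z₁) = ln(21.5/13.3)/ln(140.0/16.1) = 0.48029/2.16282 = 0.2221
Extrapolate from 140.0 m to 246.0 m: V₃ = 21.5 × (246.0/140.0)^0.2221 = 21.5 × 1.1333 = 24.3670 m/s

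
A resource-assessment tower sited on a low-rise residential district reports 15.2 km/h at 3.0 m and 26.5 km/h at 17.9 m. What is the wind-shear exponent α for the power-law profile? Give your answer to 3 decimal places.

Power law: V₂/V₁ = (z₂/z₁)^α ⇒ α = ln(V₂/V₁) / ln(z₂/z₁)
α = ln(26.5/15.2) / ln(17.9/3.0) = ln(1.7434) / ln(5.9667)
  = 0.55585 / 1.78619 = 0.31119

α ≈ 0.311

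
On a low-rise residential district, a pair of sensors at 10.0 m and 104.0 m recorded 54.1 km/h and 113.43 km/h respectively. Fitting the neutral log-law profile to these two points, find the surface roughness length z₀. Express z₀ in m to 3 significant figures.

Log law: V(z) ∝ ln(z/z₀). With r = V₁/V₂ = 54.1/113.43 = 0.47695,
r · ln(z₂/z₀) = ln(z₁/z₀) ⇒ ln z₀ = (ln z₁ − r·ln z₂)/(1 − r)
ln z₀ = (2.30259 − 0.47695×4.64439) / 0.52305 = 0.1672
z₀ = exp(0.1672) = 1.182 m

z₀ ≈ 1.18 m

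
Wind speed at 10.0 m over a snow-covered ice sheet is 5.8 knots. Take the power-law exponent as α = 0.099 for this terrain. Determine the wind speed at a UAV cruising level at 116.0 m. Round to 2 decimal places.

7.39 knots

Power-law profile: V₂ = V₁ · (z₂/z₁)^α
V₂ = 5.8 × (116.0/10.0)^0.099 = 5.8 × (11.6000)^0.099
    = 5.8 × 1.2746 = 7.3928 knots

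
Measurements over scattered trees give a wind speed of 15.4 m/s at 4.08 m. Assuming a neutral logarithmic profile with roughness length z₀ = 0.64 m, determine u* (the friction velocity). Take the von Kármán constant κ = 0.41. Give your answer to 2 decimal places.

u* ≈ 3.41 m/s

Log law: V(z) = (u*/κ) · ln(z/z₀) ⇒ u* = κ · V / ln(z/z₀)
u* = 0.41 × 15.4 / ln(4.08/0.64) = 0.41 × 15.4 / 1.8524
   = 6.3140 / 1.8524 = 3.4086 m/s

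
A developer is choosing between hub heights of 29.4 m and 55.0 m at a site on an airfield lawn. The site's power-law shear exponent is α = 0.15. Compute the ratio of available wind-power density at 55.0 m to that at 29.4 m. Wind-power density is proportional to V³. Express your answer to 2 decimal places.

Speed ratio: V_B/V_A = (z_B/z_A)^α = (55.0/29.4)^0.15 = (1.8707)^0.15 = 1.09851
Power-density ratio: P_B/P_A = (V_B/V_A)³ = (1.09851)³ = 1.32558

1.33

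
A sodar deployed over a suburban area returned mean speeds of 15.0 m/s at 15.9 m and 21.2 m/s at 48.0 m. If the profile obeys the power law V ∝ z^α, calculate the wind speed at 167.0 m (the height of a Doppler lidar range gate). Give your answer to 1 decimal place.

First find α: α = ln(V₂/V₁)/ln(z₂/z₁) = ln(21.2/15.0)/ln(48.0/15.9) = 0.34595/1.10488 = 0.3131
Extrapolate from 48.0 m to 167.0 m: V₃ = 21.2 × (167.0/48.0)^0.3131 = 21.2 × 1.4775 = 31.3240 m/s

31.3 m/s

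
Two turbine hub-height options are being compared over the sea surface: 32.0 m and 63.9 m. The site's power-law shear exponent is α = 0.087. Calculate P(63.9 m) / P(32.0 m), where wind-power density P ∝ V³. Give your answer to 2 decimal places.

1.20

Speed ratio: V_B/V_A = (z_B/z_A)^α = (63.9/32.0)^0.087 = (1.9969)^0.087 = 1.06201
Power-density ratio: P_B/P_A = (V_B/V_A)³ = (1.06201)³ = 1.19782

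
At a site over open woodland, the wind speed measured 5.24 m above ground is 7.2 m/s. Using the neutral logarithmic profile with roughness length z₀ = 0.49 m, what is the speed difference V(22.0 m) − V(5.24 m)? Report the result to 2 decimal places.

4.36 m/s

Log law: V₂ = V₁ · ln(z₂/z₀)/ln(z₁/z₀) = 7.2 × 3.8044/2.3697 = 11.5593 m/s
ΔV = 11.5593 − 7.2 = 4.3593 m/s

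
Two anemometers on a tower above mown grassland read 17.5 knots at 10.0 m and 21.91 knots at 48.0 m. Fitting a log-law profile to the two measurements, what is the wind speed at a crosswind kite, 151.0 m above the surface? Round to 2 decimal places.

25.13 knots

Log law: V ∝ ln(z/z₀). From the pair, with r = V₁/V₂ = 0.79872,
ln z₀ = (ln z₁ − r·ln z₂)/(1 − r) = (2.3026 − 0.79872×3.8712)/0.20128 = -3.9221 → z₀ = 0.01980 m
V₃ = V₁ · ln(z₃/z₀)/ln(z₁/z₀) = 17.5 × 8.9394/6.2247 = 25.1321 knots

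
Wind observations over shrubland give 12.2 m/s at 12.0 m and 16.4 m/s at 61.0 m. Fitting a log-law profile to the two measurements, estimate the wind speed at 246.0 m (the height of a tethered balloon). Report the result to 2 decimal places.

Log law: V ∝ ln(z/z₀). From the pair, with r = V₁/V₂ = 0.74390,
ln z₀ = (ln z₁ − r·ln z₂)/(1 − r) = (2.4849 − 0.74390×4.1109)/0.25610 = -2.2381 → z₀ = 0.1067 m
V₃ = V₁ · ln(z₃/z₀)/ln(z₁/z₀) = 12.2 × 7.7435/4.7230 = 20.0020 m/s

20.00 m/s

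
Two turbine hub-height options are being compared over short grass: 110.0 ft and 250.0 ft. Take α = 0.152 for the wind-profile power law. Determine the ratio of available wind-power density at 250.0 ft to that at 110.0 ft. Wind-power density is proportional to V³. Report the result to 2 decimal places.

1.45

Speed ratio: V_B/V_A = (z_B/z_A)^α = (250.0/110.0)^0.152 = (2.2727)^0.152 = 1.13291
Power-density ratio: P_B/P_A = (V_B/V_A)³ = (1.13291)³ = 1.45407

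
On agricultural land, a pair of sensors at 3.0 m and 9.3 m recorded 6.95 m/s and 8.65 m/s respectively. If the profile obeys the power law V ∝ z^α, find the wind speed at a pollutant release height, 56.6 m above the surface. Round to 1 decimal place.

12.3 m/s

First find α: α = ln(V₂/V₁)/ln(z₂/z₁) = ln(8.65/6.95)/ln(9.3/3.0) = 0.21882/1.13140 = 0.1934
Extrapolate from 9.3 m to 56.6 m: V₃ = 8.65 × (56.6/9.3)^0.1934 = 8.65 × 1.4181 = 12.2662 m/s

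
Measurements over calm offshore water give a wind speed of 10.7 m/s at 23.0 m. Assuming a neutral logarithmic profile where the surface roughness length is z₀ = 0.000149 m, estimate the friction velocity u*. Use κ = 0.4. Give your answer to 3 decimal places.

Log law: V(z) = (u*/κ) · ln(z/z₀) ⇒ u* = κ · V / ln(z/z₀)
u* = 0.4 × 10.7 / ln(23.0/0.000149) = 0.4 × 10.7 / 11.9471
   = 4.2800 / 11.9471 = 0.3582 m/s

u* ≈ 0.358 m/s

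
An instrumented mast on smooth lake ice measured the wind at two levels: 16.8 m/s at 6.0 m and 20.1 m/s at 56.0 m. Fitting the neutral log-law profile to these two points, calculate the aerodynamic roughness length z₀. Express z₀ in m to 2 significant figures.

z₀ ≈ 0.000069 m

Log law: V(z) ∝ ln(z/z₀). With r = V₁/V₂ = 16.8/20.1 = 0.83582,
r · ln(z₂/z₀) = ln(z₁/z₀) ⇒ ln z₀ = (ln z₁ − r·ln z₂)/(1 − r)
ln z₀ = (1.79176 − 0.83582×4.02535) / 0.16418 = -9.5793
z₀ = exp(-9.5793) = 0.00006915 m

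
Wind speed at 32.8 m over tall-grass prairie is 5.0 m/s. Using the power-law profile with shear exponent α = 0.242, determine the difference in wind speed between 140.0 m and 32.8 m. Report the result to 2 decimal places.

2.10 m/s

Power law: V₂ = V₁ · (z₂/z₁)^α = 5.0 × (4.2683)^0.242 = 7.1038 m/s
ΔV = 7.1038 − 5.0 = 2.1038 m/s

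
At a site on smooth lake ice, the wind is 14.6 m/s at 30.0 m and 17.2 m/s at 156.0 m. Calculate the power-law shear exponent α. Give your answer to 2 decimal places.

α ≈ 0.10

Power law: V₂/V₁ = (z₂/z₁)^α ⇒ α = ln(V₂/V₁) / ln(z₂/z₁)
α = ln(17.2/14.6) / ln(156.0/30.0) = ln(1.1781) / ln(5.2000)
  = 0.16389 / 1.64866 = 0.09941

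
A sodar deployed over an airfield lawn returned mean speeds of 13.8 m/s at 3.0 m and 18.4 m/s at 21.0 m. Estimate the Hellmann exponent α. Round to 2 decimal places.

Power law: V₂/V₁ = (z₂/z₁)^α ⇒ α = ln(V₂/V₁) / ln(z₂/z₁)
α = ln(18.4/13.8) / ln(21.0/3.0) = ln(1.3333) / ln(7.0000)
  = 0.28768 / 1.94591 = 0.14784

α ≈ 0.15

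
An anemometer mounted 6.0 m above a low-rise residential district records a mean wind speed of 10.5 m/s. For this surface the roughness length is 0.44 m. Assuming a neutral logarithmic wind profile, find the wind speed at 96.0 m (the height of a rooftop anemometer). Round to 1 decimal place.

Log law: V(z) ∝ ln(z/z₀), so V₂/V₁ = ln(z₂/z₀) / ln(z₁/z₀).
ln(96.0/0.44) = 5.3853, ln(6.0/0.44) = 2.6127
V₂ = 10.5 × 5.3853/2.6127 = 10.5 × 2.0612 = 21.6424 m/s

21.6 m/s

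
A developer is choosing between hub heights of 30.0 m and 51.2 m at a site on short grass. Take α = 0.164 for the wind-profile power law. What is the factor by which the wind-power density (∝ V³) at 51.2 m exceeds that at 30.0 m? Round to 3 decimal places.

1.301

Speed ratio: V_B/V_A = (z_B/z_A)^α = (51.2/30.0)^0.164 = (1.7067)^0.164 = 1.09162
Power-density ratio: P_B/P_A = (V_B/V_A)³ = (1.09162)³ = 1.30082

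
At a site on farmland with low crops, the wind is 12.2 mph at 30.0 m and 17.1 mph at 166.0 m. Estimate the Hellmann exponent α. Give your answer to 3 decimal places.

α ≈ 0.197

Power law: V₂/V₁ = (z₂/z₁)^α ⇒ α = ln(V₂/V₁) / ln(z₂/z₁)
α = ln(17.1/12.2) / ln(166.0/30.0) = ln(1.4016) / ln(5.5333)
  = 0.33764 / 1.71079 = 0.19736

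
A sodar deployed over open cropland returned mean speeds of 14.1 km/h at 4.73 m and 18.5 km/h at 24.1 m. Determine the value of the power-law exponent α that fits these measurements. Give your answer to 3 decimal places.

α ≈ 0.167

Power law: V₂/V₁ = (z₂/z₁)^α ⇒ α = ln(V₂/V₁) / ln(z₂/z₁)
α = ln(18.5/14.1) / ln(24.1/4.73) = ln(1.3121) / ln(5.0951)
  = 0.27160 / 1.62829 = 0.16680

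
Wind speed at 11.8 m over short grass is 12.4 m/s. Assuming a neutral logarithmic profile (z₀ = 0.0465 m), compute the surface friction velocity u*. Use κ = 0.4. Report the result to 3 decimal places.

u* ≈ 0.896 m/s

Log law: V(z) = (u*/κ) · ln(z/z₀) ⇒ u* = κ · V / ln(z/z₀)
u* = 0.4 × 12.4 / ln(11.8/0.0465) = 0.4 × 12.4 / 5.5364
   = 4.9600 / 5.5364 = 0.8959 m/s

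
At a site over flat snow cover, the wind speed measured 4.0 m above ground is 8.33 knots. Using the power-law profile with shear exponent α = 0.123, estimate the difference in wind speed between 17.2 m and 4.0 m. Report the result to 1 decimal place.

Power law: V₂ = V₁ · (z₂/z₁)^α = 8.33 × (4.3000)^0.123 = 9.9669 knots
ΔV = 9.9669 − 8.33 = 1.6369 knots

1.6 knots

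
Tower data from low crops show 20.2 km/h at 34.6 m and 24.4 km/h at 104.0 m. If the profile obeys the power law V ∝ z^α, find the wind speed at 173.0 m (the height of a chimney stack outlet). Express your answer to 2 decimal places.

26.63 km/h

First find α: α = ln(V₂/V₁)/ln(z₂/z₁) = ln(24.4/20.2)/ln(104.0/34.6) = 0.18890/1.10054 = 0.1716
Extrapolate from 104.0 m to 173.0 m: V₃ = 24.4 × (173.0/104.0)^0.1716 = 24.4 × 1.0913 = 26.6272 km/h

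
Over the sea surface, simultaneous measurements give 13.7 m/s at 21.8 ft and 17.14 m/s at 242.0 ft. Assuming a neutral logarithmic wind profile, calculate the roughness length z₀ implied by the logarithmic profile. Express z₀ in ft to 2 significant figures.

z₀ ≈ 0.0015 ft

Log law: V(z) ∝ ln(z/z₀). With r = V₁/V₂ = 13.7/17.14 = 0.79930,
r · ln(z₂/z₀) = ln(z₁/z₀) ⇒ ln z₀ = (ln z₁ − r·ln z₂)/(1 − r)
ln z₀ = (3.08191 − 0.79930×5.48894) / 0.20070 = -6.5042
z₀ = exp(-6.5042) = 0.001497 ft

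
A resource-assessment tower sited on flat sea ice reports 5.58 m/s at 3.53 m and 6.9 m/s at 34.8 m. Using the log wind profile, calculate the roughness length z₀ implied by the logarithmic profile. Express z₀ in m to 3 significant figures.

Log law: V(z) ∝ ln(z/z₀). With r = V₁/V₂ = 5.58/6.9 = 0.80870,
r · ln(z₂/z₀) = ln(z₁/z₀) ⇒ ln z₀ = (ln z₁ − r·ln z₂)/(1 − r)
ln z₀ = (1.26130 − 0.80870×3.54962) / 0.19130 = -8.4121
z₀ = exp(-8.4121) = 0.0002222 m

z₀ ≈ 0.000222 m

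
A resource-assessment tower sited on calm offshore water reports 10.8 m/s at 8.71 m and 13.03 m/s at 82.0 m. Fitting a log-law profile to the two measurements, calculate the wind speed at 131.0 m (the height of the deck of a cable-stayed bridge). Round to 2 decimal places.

Log law: V ∝ ln(z/z₀). From the pair, with r = V₁/V₂ = 0.82886,
ln z₀ = (ln z₁ − r·ln z₂)/(1 − r) = (2.1645 − 0.82886×4.4067)/0.17114 = -8.6948 → z₀ = 0.0001674 m
V₃ = V₁ · ln(z₃/z₀)/ln(z₁/z₀) = 10.8 × 13.5700/10.8593 = 13.4959 m/s

13.50 m/s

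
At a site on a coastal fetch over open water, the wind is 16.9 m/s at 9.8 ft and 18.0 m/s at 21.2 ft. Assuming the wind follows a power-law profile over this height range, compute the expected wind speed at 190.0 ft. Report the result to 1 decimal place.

First find α: α = ln(V₂/V₁)/ln(z₂/z₁) = ln(18.0/16.9)/ln(21.2/9.8) = 0.06306/0.77162 = 0.0817
Extrapolate from 21.2 ft to 190.0 ft: V₃ = 18.0 × (190.0/21.2)^0.0817 = 18.0 × 1.1963 = 21.5331 m/s

21.5 m/s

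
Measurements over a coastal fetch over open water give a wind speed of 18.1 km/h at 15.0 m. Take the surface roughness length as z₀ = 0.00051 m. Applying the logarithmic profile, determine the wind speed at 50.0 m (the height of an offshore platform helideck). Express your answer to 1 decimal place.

Log law: V(z) ∝ ln(z/z₀), so V₂/V₁ = ln(z₂/z₀) / ln(z₁/z₀).
ln(50.0/0.00051) = 11.4931, ln(15.0/0.00051) = 10.2892
V₂ = 18.1 × 11.4931/10.2892 = 18.1 × 1.1170 = 20.2180 km/h

20.2 km/h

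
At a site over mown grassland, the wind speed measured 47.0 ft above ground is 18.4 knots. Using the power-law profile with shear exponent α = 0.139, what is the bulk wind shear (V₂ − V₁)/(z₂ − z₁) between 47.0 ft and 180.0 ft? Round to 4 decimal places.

0.0284 knots/ft

Power law: V₂ = V₁ · (z₂/z₁)^α = 18.4 × (3.8298)^0.139 = 22.1758 knots
ΔV/Δz = (22.1758 − 18.4)/(180.0 − 47.0) = 3.7758/133.0000 = 0.02839 knots/ft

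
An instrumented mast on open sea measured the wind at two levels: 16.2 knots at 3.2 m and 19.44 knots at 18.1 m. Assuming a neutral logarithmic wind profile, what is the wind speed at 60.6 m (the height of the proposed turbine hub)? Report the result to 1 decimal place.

21.7 knots

Log law: V ∝ ln(z/z₀). From the pair, with r = V₁/V₂ = 0.83333,
ln z₀ = (ln z₁ − r·ln z₂)/(1 − r) = (1.1632 − 0.83333×2.8959)/0.16667 = -7.5007 → z₀ = 0.0005527 m
V₃ = V₁ · ln(z₃/z₀)/ln(z₁/z₀) = 16.2 × 11.6049/8.6638 = 21.6995 knots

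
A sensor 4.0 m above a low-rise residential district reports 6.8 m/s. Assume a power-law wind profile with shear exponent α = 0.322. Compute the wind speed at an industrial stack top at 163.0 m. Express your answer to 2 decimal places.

22.44 m/s

Power-law profile: V₂ = V₁ · (z₂/z₁)^α
V₂ = 6.8 × (163.0/4.0)^0.322 = 6.8 × (40.7500)^0.322
    = 6.8 × 3.2996 = 22.4373 m/s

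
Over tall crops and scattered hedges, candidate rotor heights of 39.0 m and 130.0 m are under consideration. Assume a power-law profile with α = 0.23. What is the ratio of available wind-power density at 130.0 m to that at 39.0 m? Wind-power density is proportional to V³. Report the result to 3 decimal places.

Speed ratio: V_B/V_A = (z_B/z_A)^α = (130.0/39.0)^0.23 = (3.3333)^0.23 = 1.31905
Power-density ratio: P_B/P_A = (V_B/V_A)³ = (1.31905)³ = 2.29502

2.295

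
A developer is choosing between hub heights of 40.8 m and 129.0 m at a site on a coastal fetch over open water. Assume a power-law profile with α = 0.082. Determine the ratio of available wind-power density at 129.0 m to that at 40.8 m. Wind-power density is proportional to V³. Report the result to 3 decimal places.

Speed ratio: V_B/V_A = (z_B/z_A)^α = (129.0/40.8)^0.082 = (3.1618)^0.082 = 1.09899
Power-density ratio: P_B/P_A = (V_B/V_A)³ = (1.09899)³ = 1.32734

1.327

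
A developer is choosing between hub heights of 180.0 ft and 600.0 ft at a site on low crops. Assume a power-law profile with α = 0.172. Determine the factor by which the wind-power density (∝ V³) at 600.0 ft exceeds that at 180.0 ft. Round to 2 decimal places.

1.86

Speed ratio: V_B/V_A = (z_B/z_A)^α = (600.0/180.0)^0.172 = (3.3333)^0.172 = 1.23009
Power-density ratio: P_B/P_A = (V_B/V_A)³ = (1.23009)³ = 1.86125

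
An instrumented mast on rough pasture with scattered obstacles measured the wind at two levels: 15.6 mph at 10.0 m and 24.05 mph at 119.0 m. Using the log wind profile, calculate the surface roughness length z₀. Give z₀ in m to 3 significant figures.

Log law: V(z) ∝ ln(z/z₀). With r = V₁/V₂ = 15.6/24.05 = 0.64865,
r · ln(z₂/z₀) = ln(z₁/z₀) ⇒ ln z₀ = (ln z₁ − r·ln z₂)/(1 − r)
ln z₀ = (2.30259 − 0.64865×4.77912) / 0.35135 = -2.2695
z₀ = exp(-2.2695) = 0.1034 m

z₀ ≈ 0.103 m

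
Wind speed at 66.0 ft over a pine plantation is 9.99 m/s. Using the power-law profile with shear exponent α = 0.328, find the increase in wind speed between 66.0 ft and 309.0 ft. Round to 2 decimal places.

Power law: V₂ = V₁ · (z₂/z₁)^α = 9.99 × (4.6818)^0.328 = 16.5753 m/s
ΔV = 16.5753 − 9.99 = 6.5853 m/s

6.59 m/s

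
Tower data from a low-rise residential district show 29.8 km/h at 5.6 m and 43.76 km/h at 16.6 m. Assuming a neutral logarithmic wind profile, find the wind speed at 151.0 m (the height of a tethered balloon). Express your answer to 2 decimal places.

72.12 km/h

Log law: V ∝ ln(z/z₀). From the pair, with r = V₁/V₂ = 0.68099,
ln z₀ = (ln z₁ − r·ln z₂)/(1 − r) = (1.7228 − 0.68099×2.8094)/0.31901 = -0.5968 → z₀ = 0.5505 m
V₃ = V₁ · ln(z₃/z₀)/ln(z₁/z₀) = 29.8 × 5.6141/2.3196 = 72.1246 km/h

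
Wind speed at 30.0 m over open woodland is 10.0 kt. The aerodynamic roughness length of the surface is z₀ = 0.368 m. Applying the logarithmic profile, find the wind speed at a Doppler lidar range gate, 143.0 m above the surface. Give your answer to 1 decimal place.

13.5 kt

Log law: V(z) ∝ ln(z/z₀), so V₂/V₁ = ln(z₂/z₀) / ln(z₁/z₀).
ln(143.0/0.368) = 5.9625, ln(30.0/0.368) = 4.4009
V₂ = 10.0 × 5.9625/4.4009 = 10.0 × 1.3548 = 13.5485 kt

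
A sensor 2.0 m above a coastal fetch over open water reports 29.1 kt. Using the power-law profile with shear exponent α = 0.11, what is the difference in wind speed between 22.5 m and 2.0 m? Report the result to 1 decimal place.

Power law: V₂ = V₁ · (z₂/z₁)^α = 29.1 × (11.2500)^0.11 = 37.9769 kt
ΔV = 37.9769 − 29.1 = 8.8769 kt

8.9 kt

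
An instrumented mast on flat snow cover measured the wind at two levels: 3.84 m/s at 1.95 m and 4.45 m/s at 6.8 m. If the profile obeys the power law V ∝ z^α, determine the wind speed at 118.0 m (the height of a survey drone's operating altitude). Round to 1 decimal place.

First find α: α = ln(V₂/V₁)/ln(z₂/z₁) = ln(4.45/3.84)/ln(6.8/1.95) = 0.14743/1.24909 = 0.1180
Extrapolate from 6.8 m to 118.0 m: V₃ = 4.45 × (118.0/6.8)^0.1180 = 4.45 × 1.4005 = 6.2322 m/s

6.2 m/s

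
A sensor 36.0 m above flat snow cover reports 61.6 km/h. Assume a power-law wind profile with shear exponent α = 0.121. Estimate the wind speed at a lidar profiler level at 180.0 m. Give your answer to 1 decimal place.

74.8 km/h

Power-law profile: V₂ = V₁ · (z₂/z₁)^α
V₂ = 61.6 × (180.0/36.0)^0.121 = 61.6 × (5.0000)^0.121
    = 61.6 × 1.2150 = 74.8438 km/h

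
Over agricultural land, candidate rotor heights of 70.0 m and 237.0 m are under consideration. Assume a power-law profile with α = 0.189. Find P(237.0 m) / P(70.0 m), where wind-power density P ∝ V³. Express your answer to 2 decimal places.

2.00

Speed ratio: V_B/V_A = (z_B/z_A)^α = (237.0/70.0)^0.189 = (3.3857)^0.189 = 1.25923
Power-density ratio: P_B/P_A = (V_B/V_A)³ = (1.25923)³ = 1.99669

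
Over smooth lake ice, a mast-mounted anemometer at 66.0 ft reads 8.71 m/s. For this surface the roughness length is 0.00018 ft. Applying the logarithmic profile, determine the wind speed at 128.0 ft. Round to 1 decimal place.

Log law: V(z) ∝ ln(z/z₀), so V₂/V₁ = ln(z₂/z₀) / ln(z₁/z₀).
ln(128.0/0.00018) = 13.4746, ln(66.0/0.00018) = 12.8122
V₂ = 8.71 × 13.4746/12.8122 = 8.71 × 1.0517 = 9.1603 m/s

9.2 m/s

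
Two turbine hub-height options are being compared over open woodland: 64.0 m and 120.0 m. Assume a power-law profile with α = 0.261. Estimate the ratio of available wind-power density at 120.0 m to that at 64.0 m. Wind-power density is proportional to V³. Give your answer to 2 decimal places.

Speed ratio: V_B/V_A = (z_B/z_A)^α = (120.0/64.0)^0.261 = (1.8750)^0.261 = 1.17829
Power-density ratio: P_B/P_A = (V_B/V_A)³ = (1.17829)³ = 1.63591

1.64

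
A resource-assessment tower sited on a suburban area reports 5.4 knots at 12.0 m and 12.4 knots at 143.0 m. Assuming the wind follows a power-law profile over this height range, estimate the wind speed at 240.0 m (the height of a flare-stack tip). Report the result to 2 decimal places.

First find α: α = ln(V₂/V₁)/ln(z₂/z₁) = ln(12.4/5.4)/ln(143.0/12.0) = 0.83130/2.47794 = 0.3355
Extrapolate from 143.0 m to 240.0 m: V₃ = 12.4 × (240.0/143.0)^0.3355 = 12.4 × 1.1897 = 14.7524 knots

14.75 knots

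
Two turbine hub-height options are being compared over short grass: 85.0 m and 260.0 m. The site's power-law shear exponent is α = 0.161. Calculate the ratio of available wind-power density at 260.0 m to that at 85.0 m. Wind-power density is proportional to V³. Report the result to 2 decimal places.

Speed ratio: V_B/V_A = (z_B/z_A)^α = (260.0/85.0)^0.161 = (3.0588)^0.161 = 1.19722
Power-density ratio: P_B/P_A = (V_B/V_A)³ = (1.19722)³ = 1.71602

1.72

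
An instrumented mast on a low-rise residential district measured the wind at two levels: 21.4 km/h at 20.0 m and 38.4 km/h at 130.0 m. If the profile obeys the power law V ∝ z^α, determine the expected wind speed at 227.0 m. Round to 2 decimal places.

First find α: α = ln(V₂/V₁)/ln(z₂/z₁) = ln(38.4/21.4)/ln(130.0/20.0) = 0.58467/1.87180 = 0.3124
Extrapolate from 130.0 m to 227.0 m: V₃ = 38.4 × (227.0/130.0)^0.3124 = 38.4 × 1.1902 = 45.7032 km/h

45.70 km/h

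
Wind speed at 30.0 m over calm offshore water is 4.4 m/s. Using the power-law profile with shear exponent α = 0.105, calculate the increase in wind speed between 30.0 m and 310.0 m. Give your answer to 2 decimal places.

1.22 m/s

Power law: V₂ = V₁ · (z₂/z₁)^α = 4.4 × (10.3333)^0.105 = 5.6227 m/s
ΔV = 5.6227 − 4.4 = 1.2227 m/s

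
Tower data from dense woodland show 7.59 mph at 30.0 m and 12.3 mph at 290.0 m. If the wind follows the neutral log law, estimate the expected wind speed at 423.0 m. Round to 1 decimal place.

Log law: V ∝ ln(z/z₀). From the pair, with r = V₁/V₂ = 0.61707,
ln z₀ = (ln z₁ − r·ln z₂)/(1 − r) = (3.4012 − 0.61707×5.6699)/0.38293 = -0.2547 → z₀ = 0.7751 m
V₃ = V₁ · ln(z₃/z₀)/ln(z₁/z₀) = 7.59 × 6.3021/3.6559 = 13.0837 mph

13.1 mph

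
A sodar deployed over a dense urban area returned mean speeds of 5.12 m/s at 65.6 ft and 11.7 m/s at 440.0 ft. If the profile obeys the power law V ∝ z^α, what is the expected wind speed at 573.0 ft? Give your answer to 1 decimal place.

13.1 m/s

First find α: α = ln(V₂/V₁)/ln(z₂/z₁) = ln(11.7/5.12)/ln(440.0/65.6) = 0.82643/1.90320 = 0.4342
Extrapolate from 440.0 ft to 573.0 ft: V₃ = 11.7 × (573.0/440.0)^0.4342 = 11.7 × 1.1215 = 13.1218 m/s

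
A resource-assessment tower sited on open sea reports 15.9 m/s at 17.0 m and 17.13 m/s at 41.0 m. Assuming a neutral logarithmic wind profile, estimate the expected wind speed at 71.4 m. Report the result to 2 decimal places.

17.91 m/s

Log law: V ∝ ln(z/z₀). From the pair, with r = V₁/V₂ = 0.92820,
ln z₀ = (ln z₁ − r·ln z₂)/(1 − r) = (2.8332 − 0.92820×3.7136)/0.07180 = -8.5470 → z₀ = 0.0001941 m
V₃ = V₁ · ln(z₃/z₀)/ln(z₁/z₀) = 15.9 × 12.8153/11.3802 = 17.9050 m/s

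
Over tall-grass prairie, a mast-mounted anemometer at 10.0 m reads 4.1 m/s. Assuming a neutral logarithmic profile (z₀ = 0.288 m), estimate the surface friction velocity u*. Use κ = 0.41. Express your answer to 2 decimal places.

Log law: V(z) = (u*/κ) · ln(z/z₀) ⇒ u* = κ · V / ln(z/z₀)
u* = 0.41 × 4.1 / ln(10.0/0.288) = 0.41 × 4.1 / 3.5474
   = 1.6810 / 3.5474 = 0.4739 m/s

u* ≈ 0.47 m/s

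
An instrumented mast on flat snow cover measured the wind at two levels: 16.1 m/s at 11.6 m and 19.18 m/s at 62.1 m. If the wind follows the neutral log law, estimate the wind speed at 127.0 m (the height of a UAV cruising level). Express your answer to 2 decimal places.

Log law: V ∝ ln(z/z₀). From the pair, with r = V₁/V₂ = 0.83942,
ln z₀ = (ln z₁ − r·ln z₂)/(1 − r) = (2.4510 − 0.83942×4.1287)/0.16058 = -6.3190 → z₀ = 0.001802 m
V₃ = V₁ · ln(z₃/z₀)/ln(z₁/z₀) = 16.1 × 11.1632/8.7700 = 20.4934 m/s

20.49 m/s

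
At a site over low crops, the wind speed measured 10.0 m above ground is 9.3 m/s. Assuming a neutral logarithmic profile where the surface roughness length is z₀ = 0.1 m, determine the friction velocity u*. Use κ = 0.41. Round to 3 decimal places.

u* ≈ 0.828 m/s

Log law: V(z) = (u*/κ) · ln(z/z₀) ⇒ u* = κ · V / ln(z/z₀)
u* = 0.41 × 9.3 / ln(10.0/0.1) = 0.41 × 9.3 / 4.6052
   = 3.8130 / 4.6052 = 0.8280 m/s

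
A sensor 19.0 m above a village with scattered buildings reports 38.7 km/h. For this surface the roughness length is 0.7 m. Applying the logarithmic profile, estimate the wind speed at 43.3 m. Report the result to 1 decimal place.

Log law: V(z) ∝ ln(z/z₀), so V₂/V₁ = ln(z₂/z₀) / ln(z₁/z₀).
ln(43.3/0.7) = 4.1248, ln(19.0/0.7) = 3.3011
V₂ = 38.7 × 4.1248/3.3011 = 38.7 × 1.2495 = 48.3567 km/h

48.4 km/h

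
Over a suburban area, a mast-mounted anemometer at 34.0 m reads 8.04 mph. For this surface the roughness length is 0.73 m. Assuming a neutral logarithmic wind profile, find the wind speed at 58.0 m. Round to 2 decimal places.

Log law: V(z) ∝ ln(z/z₀), so V₂/V₁ = ln(z₂/z₀) / ln(z₁/z₀).
ln(58.0/0.73) = 4.3752, ln(34.0/0.73) = 3.8411
V₂ = 8.04 × 4.3752/3.8411 = 8.04 × 1.1390 = 9.1579 mph

9.16 mph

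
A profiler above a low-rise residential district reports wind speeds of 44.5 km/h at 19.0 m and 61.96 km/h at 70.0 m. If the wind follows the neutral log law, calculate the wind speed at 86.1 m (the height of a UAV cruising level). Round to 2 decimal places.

64.73 km/h

Log law: V ∝ ln(z/z₀). From the pair, with r = V₁/V₂ = 0.71821,
ln z₀ = (ln z₁ − r·ln z₂)/(1 − r) = (2.9444 − 0.71821×4.2485)/0.28179 = -0.3792 → z₀ = 0.6844 m
V₃ = V₁ · ln(z₃/z₀)/ln(z₁/z₀) = 44.5 × 4.8347/3.3236 = 64.7317 km/h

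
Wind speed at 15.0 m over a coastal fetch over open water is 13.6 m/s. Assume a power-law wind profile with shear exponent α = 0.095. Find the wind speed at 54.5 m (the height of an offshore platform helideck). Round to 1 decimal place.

Power-law profile: V₂ = V₁ · (z₂/z₁)^α
V₂ = 13.6 × (54.5/15.0)^0.095 = 13.6 × (3.6333)^0.095
    = 13.6 × 1.1304 = 15.3733 m/s

15.4 m/s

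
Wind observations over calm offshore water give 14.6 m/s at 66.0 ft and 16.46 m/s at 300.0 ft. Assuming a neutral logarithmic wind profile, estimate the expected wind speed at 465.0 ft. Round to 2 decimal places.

17.00 m/s

Log law: V ∝ ln(z/z₀). From the pair, with r = V₁/V₂ = 0.88700,
ln z₀ = (ln z₁ − r·ln z₂)/(1 − r) = (4.1897 − 0.88700×5.7038)/0.11300 = -7.6954 → z₀ = 0.0004549 ft
V₃ = V₁ · ln(z₃/z₀)/ln(z₁/z₀) = 14.6 × 13.8375/11.8851 = 16.9984 m/s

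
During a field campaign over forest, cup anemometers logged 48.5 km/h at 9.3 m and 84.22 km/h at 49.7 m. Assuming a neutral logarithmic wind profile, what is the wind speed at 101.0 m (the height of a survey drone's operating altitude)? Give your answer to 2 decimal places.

99.33 km/h

Log law: V ∝ ln(z/z₀). From the pair, with r = V₁/V₂ = 0.57587,
ln z₀ = (ln z₁ − r·ln z₂)/(1 − r) = (2.2300 − 0.57587×3.9060)/0.42413 = -0.0456 → z₀ = 0.9554 m
V₃ = V₁ · ln(z₃/z₀)/ln(z₁/z₀) = 48.5 × 4.6607/2.2756 = 99.3332 km/h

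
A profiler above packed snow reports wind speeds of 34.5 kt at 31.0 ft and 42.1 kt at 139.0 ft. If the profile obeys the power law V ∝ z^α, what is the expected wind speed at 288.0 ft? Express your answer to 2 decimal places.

First find α: α = ln(V₂/V₁)/ln(z₂/z₁) = ln(42.1/34.5)/ln(139.0/31.0) = 0.19909/1.50049 = 0.1327
Extrapolate from 139.0 ft to 288.0 ft: V₃ = 42.1 × (288.0/139.0)^0.1327 = 42.1 × 1.1015 = 46.3724 kt

46.37 kt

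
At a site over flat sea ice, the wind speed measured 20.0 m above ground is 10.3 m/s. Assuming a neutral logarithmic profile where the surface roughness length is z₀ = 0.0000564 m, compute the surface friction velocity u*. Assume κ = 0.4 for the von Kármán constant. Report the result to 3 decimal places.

Log law: V(z) = (u*/κ) · ln(z/z₀) ⇒ u* = κ · V / ln(z/z₀)
u* = 0.4 × 10.3 / ln(20.0/0.0000564) = 0.4 × 10.3 / 12.7788
   = 4.1200 / 12.7788 = 0.3224 m/s

u* ≈ 0.322 m/s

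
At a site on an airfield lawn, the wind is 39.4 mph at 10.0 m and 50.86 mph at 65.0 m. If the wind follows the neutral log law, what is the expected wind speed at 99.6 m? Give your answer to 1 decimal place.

Log law: V ∝ ln(z/z₀). From the pair, with r = V₁/V₂ = 0.77468,
ln z₀ = (ln z₁ − r·ln z₂)/(1 − r) = (2.3026 − 0.77468×4.1744)/0.22532 = -4.1328 → z₀ = 0.01604 m
V₃ = V₁ · ln(z₃/z₀)/ln(z₁/z₀) = 39.4 × 8.7339/6.4353 = 53.4729 mph

53.5 mph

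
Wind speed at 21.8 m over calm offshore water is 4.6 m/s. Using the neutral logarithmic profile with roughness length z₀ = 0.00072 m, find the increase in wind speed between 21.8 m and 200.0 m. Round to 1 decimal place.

Log law: V₂ = V₁ · ln(z₂/z₀)/ln(z₁/z₀) = 4.6 × 12.5346/10.3182 = 5.5881 m/s
ΔV = 5.5881 − 4.6 = 0.9881 m/s

1.0 m/s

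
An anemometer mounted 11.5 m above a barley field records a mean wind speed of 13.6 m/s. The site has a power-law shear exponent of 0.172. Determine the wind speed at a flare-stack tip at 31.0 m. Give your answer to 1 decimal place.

16.1 m/s

Power-law profile: V₂ = V₁ · (z₂/z₁)^α
V₂ = 13.6 × (31.0/11.5)^0.172 = 13.6 × (2.6957)^0.172
    = 13.6 × 1.1860 = 16.1292 m/s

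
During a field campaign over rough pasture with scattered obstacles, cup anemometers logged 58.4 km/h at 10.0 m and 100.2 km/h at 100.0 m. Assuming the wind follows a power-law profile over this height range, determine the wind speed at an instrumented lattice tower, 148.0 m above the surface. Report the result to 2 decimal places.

109.85 km/h

First find α: α = ln(V₂/V₁)/ln(z₂/z₁) = ln(100.2/58.4)/ln(100.0/10.0) = 0.53985/2.30259 = 0.2345
Extrapolate from 100.0 m to 148.0 m: V₃ = 100.2 × (148.0/100.0)^0.2345 = 100.2 × 1.0963 = 109.8465 km/h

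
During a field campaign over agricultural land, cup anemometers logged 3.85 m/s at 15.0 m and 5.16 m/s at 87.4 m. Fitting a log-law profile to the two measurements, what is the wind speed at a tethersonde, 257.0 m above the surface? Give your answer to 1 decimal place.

6.0 m/s

Log law: V ∝ ln(z/z₀). From the pair, with r = V₁/V₂ = 0.74612,
ln z₀ = (ln z₁ − r·ln z₂)/(1 − r) = (2.7081 − 0.74612×4.4705)/0.25388 = -2.4717 → z₀ = 0.08445 m
V₃ = V₁ · ln(z₃/z₀)/ln(z₁/z₀) = 3.85 × 8.0207/5.1797 = 5.9617 m/s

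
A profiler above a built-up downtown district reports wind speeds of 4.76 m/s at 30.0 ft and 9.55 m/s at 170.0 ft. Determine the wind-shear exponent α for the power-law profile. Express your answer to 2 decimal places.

Power law: V₂/V₁ = (z₂/z₁)^α ⇒ α = ln(V₂/V₁) / ln(z₂/z₁)
α = ln(9.55/4.76) / ln(170.0/30.0) = ln(2.0063) / ln(5.6667)
  = 0.69629 / 1.73460 = 0.40141

α ≈ 0.40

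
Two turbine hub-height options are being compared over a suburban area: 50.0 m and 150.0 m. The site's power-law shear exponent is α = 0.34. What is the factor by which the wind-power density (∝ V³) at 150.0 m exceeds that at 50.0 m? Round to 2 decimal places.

3.07

Speed ratio: V_B/V_A = (z_B/z_A)^α = (150.0/50.0)^0.34 = (3.0000)^0.34 = 1.45285
Power-density ratio: P_B/P_A = (V_B/V_A)³ = (1.45285)³ = 3.06665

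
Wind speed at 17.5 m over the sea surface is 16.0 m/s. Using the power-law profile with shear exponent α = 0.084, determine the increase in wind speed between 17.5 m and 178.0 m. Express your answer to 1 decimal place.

Power law: V₂ = V₁ · (z₂/z₁)^α = 16.0 × (10.1714)^0.084 = 19.4420 m/s
ΔV = 19.4420 − 16.0 = 3.4420 m/s

3.4 m/s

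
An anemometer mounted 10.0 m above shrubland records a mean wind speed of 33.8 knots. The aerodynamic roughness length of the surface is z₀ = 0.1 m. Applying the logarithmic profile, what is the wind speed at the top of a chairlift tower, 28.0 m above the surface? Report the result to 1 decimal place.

Log law: V(z) ∝ ln(z/z₀), so V₂/V₁ = ln(z₂/z₀) / ln(z₁/z₀).
ln(28.0/0.1) = 5.6348, ln(10.0/0.1) = 4.6052
V₂ = 33.8 × 5.6348/4.6052 = 33.8 × 1.2236 = 41.3570 knots

41.4 knots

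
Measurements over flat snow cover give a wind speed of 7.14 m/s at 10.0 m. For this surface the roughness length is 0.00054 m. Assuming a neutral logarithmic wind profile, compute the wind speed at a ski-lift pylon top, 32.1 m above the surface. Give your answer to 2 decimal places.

7.99 m/s

Log law: V(z) ∝ ln(z/z₀), so V₂/V₁ = ln(z₂/z₀) / ln(z₁/z₀).
ln(32.1/0.00054) = 10.9928, ln(10.0/0.00054) = 9.8265
V₂ = 7.14 × 10.9928/9.8265 = 7.14 × 1.1187 = 7.9874 m/s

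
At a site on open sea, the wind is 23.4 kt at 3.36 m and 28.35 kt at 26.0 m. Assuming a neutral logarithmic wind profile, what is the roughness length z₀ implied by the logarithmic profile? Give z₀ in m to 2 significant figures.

Log law: V(z) ∝ ln(z/z₀). With r = V₁/V₂ = 23.4/28.35 = 0.82540,
r · ln(z₂/z₀) = ln(z₁/z₀) ⇒ ln z₀ = (ln z₁ − r·ln z₂)/(1 − r)
ln z₀ = (1.21194 − 0.82540×3.25810) / 0.17460 = -8.4608
z₀ = exp(-8.4608) = 0.0002116 m

z₀ ≈ 0.00021 m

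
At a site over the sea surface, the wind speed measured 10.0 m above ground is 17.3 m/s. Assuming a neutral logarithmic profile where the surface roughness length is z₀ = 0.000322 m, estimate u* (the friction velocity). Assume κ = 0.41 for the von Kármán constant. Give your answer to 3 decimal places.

u* ≈ 0.686 m/s

Log law: V(z) = (u*/κ) · ln(z/z₀) ⇒ u* = κ · V / ln(z/z₀)
u* = 0.41 × 17.3 / ln(10.0/0.000322) = 0.41 × 17.3 / 10.3435
   = 7.0930 / 10.3435 = 0.6857 m/s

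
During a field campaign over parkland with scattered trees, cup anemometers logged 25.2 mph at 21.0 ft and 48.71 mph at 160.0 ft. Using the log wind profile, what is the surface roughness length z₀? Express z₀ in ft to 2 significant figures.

z₀ ≈ 2.4 ft

Log law: V(z) ∝ ln(z/z₀). With r = V₁/V₂ = 25.2/48.71 = 0.51735,
r · ln(z₂/z₀) = ln(z₁/z₀) ⇒ ln z₀ = (ln z₁ − r·ln z₂)/(1 − r)
ln z₀ = (3.04452 − 0.51735×5.07517) / 0.48265 = 0.8679
z₀ = exp(0.8679) = 2.382 ft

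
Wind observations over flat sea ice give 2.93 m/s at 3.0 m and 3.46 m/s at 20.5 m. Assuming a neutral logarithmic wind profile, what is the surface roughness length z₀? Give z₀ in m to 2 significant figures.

z₀ ≈ 0.000073 m

Log law: V(z) ∝ ln(z/z₀). With r = V₁/V₂ = 2.93/3.46 = 0.84682,
r · ln(z₂/z₀) = ln(z₁/z₀) ⇒ ln z₀ = (ln z₁ − r·ln z₂)/(1 − r)
ln z₀ = (1.09861 − 0.84682×3.02042) / 0.15318 = -9.5257
z₀ = exp(-9.5257) = 0.00007295 m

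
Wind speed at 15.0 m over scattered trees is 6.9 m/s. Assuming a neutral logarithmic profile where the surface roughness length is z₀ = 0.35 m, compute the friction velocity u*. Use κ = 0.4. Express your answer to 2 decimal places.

u* ≈ 0.73 m/s

Log law: V(z) = (u*/κ) · ln(z/z₀) ⇒ u* = κ · V / ln(z/z₀)
u* = 0.4 × 6.9 / ln(15.0/0.35) = 0.4 × 6.9 / 3.7579
   = 2.7600 / 3.7579 = 0.7345 m/s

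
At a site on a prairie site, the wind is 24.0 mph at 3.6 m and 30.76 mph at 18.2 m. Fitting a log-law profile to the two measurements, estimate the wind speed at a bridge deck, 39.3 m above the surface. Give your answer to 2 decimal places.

33.97 mph

Log law: V ∝ ln(z/z₀). From the pair, with r = V₁/V₂ = 0.78023,
ln z₀ = (ln z₁ − r·ln z₂)/(1 − r) = (1.2809 − 0.78023×2.9014)/0.21977 = -4.4723 → z₀ = 0.01142 m
V₃ = V₁ · ln(z₃/z₀)/ln(z₁/z₀) = 24.0 × 8.1435/5.7532 = 33.9713 mph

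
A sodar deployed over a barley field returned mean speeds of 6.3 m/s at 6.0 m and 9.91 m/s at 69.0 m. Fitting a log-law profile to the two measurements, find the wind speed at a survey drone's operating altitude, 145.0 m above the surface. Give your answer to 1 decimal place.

Log law: V ∝ ln(z/z₀). From the pair, with r = V₁/V₂ = 0.63572,
ln z₀ = (ln z₁ − r·ln z₂)/(1 − r) = (1.7918 − 0.63572×4.2341)/0.36428 = -2.4705 → z₀ = 0.08454 m
V₃ = V₁ · ln(z₃/z₀)/ln(z₁/z₀) = 6.3 × 7.4472/4.2623 = 11.0077 m/s

11.0 m/s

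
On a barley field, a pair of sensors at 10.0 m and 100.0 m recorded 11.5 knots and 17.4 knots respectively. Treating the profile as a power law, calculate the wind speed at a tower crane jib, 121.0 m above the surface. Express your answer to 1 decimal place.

18.0 knots

First find α: α = ln(V₂/V₁)/ln(z₂/z₁) = ln(17.4/11.5)/ln(100.0/10.0) = 0.41412/2.30259 = 0.1799
Extrapolate from 100.0 m to 121.0 m: V₃ = 17.4 × (121.0/100.0)^0.1799 = 17.4 × 1.0349 = 18.0069 knots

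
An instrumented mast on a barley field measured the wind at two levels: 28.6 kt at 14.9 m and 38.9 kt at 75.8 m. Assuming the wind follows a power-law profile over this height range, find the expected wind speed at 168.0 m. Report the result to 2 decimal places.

First find α: α = ln(V₂/V₁)/ln(z₂/z₁) = ln(38.9/28.6)/ln(75.8/14.9) = 0.30759/1.62674 = 0.1891
Extrapolate from 75.8 m to 168.0 m: V₃ = 38.9 × (168.0/75.8)^0.1891 = 38.9 × 1.1624 = 45.2172 kt

45.22 kt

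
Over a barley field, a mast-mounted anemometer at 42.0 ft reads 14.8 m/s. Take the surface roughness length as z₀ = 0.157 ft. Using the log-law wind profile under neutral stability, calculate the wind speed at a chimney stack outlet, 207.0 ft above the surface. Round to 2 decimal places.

19.02 m/s

Log law: V(z) ∝ ln(z/z₀), so V₂/V₁ = ln(z₂/z₀) / ln(z₁/z₀).
ln(207.0/0.157) = 7.1842, ln(42.0/0.157) = 5.5892
V₂ = 14.8 × 7.1842/5.5892 = 14.8 × 1.2854 = 19.0236 m/s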